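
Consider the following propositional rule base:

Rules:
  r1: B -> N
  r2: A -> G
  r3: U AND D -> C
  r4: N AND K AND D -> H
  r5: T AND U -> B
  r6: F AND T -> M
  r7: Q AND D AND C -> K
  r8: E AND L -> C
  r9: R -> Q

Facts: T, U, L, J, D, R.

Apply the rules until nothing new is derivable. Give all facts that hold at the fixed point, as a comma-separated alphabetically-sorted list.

Round 1 — r3, r5, r9, derive C, B, Q.
Round 2 — r1, r7, derive N, K.
Round 3 — r4, derive H.

B, C, D, H, J, K, L, N, Q, R, T, U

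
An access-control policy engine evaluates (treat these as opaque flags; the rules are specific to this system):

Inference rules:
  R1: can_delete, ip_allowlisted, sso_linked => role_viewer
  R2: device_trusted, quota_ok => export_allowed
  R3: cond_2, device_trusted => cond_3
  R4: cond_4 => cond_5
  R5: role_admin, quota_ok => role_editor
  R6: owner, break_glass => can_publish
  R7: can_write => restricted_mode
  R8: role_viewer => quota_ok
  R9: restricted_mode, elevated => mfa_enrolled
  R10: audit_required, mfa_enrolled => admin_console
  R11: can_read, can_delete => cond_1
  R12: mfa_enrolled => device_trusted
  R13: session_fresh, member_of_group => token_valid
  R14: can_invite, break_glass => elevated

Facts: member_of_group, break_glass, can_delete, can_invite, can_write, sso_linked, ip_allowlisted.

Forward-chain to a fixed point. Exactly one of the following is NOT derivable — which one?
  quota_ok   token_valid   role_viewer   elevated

token_valid

[1] R1 [can_delete, ip_allowlisted, sso_linked => role_viewer]; R7 [can_write => restricted_mode]; R14 [can_invite, break_glass => elevated]. ⇒ new: role_viewer, restricted_mode, elevated.
[2] R8 [role_viewer => quota_ok]; R9 [restricted_mode, elevated => mfa_enrolled]. ⇒ new: quota_ok, mfa_enrolled.
[3] R12 [mfa_enrolled => device_trusted]. ⇒ new: device_trusted.
[4] R2 [device_trusted, quota_ok => export_allowed]. ⇒ new: export_allowed.
Derived: quota_ok (round 2), role_viewer (round 1), elevated (round 1). token_valid never appears in any round.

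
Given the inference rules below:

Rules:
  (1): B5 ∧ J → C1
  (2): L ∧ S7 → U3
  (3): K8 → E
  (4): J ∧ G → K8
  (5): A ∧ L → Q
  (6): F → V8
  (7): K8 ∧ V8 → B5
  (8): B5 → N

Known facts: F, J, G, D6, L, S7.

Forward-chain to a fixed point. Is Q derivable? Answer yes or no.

no

Round 1 fires (2), (4), (6), giving U3, K8, V8.
Round 2 fires (3), (7), giving E, B5.
Round 3 fires (1), (8), giving C1, N.
Fixed point reached. Q is concluded only by (5); (5) needs A (never derived).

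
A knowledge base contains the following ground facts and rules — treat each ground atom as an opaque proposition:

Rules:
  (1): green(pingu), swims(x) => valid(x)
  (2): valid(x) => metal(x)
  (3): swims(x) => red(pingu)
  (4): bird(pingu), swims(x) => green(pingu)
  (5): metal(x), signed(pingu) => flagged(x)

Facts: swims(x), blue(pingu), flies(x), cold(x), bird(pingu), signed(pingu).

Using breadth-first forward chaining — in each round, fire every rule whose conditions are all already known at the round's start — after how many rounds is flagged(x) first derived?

4

[1] (3) [swims(x) => red(pingu)]; (4) [bird(pingu), swims(x) => green(pingu)]. ⇒ new: red(pingu), green(pingu).
[2] (1) [green(pingu), swims(x) => valid(x)]. ⇒ new: valid(x).
[3] (2) [valid(x) => metal(x)]. ⇒ new: metal(x).
[4] (5) [metal(x), signed(pingu) => flagged(x)]. ⇒ new: flagged(x).
flagged(x) first appears in round 4.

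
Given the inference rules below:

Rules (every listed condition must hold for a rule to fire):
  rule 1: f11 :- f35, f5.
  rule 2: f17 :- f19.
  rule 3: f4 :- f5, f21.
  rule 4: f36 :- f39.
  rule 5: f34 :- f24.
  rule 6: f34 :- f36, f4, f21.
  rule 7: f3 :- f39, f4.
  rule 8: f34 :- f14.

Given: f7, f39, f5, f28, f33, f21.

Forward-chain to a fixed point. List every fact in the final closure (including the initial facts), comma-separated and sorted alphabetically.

Round 1: rule 3 [f4 :- f5, f21.]; rule 4 [f36 :- f39.]. New: f4, f36.
Round 2: rule 6 [f34 :- f36, f4, f21.]; rule 7 [f3 :- f39, f4.]. New: f34, f3.

f21, f28, f3, f33, f34, f36, f39, f4, f5, f7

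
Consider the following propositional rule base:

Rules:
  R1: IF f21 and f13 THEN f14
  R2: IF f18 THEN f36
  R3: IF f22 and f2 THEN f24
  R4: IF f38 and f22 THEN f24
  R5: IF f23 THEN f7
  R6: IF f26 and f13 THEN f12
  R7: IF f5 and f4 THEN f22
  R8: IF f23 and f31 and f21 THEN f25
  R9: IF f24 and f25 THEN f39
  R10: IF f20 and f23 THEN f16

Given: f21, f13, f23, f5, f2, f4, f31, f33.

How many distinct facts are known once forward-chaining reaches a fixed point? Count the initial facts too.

Round 1: R1 [IF f21 and f13 THEN f14]; R5 [IF f23 THEN f7]; R7 [IF f5 and f4 THEN f22]; R8 [IF f23 and f31 and f21 THEN f25]. New: f14, f7, f22, f25.
Round 2: R3 [IF f22 and f2 THEN f24]. New: f24.
Round 3: R9 [IF f24 and f25 THEN f39]. New: f39.
Closure: {f13, f14, f2, f21, f22, f23, f24, f25, f31, f33, f39, f4, f5, f7} — 14 facts.

14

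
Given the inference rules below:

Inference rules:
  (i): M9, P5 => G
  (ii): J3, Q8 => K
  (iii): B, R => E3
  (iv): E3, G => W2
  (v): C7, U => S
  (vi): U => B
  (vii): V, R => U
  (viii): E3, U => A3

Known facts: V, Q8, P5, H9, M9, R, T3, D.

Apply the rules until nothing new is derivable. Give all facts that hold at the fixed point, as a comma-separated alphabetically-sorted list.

Round 1 fires (i), (vii), giving G, U.
Round 2 fires (vi), giving B.
Round 3 fires (iii), giving E3.
Round 4 fires (iv), (viii), giving W2, A3.

A3, B, D, E3, G, H9, M9, P5, Q8, R, T3, U, V, W2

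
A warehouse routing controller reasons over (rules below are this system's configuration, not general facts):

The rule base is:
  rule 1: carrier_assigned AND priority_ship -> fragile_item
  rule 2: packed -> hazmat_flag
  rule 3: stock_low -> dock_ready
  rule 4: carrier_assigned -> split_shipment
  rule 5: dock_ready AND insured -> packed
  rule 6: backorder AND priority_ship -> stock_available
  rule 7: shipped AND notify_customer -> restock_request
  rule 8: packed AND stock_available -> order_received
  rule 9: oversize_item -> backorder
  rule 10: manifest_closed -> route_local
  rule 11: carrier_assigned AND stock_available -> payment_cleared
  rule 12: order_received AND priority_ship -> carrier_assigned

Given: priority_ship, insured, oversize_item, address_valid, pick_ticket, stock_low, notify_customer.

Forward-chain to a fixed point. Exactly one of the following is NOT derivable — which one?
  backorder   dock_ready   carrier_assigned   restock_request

restock_request

Round 1: rule 3 [stock_low -> dock_ready]; rule 9 [oversize_item -> backorder]. Adds dock_ready, backorder.
Round 2: rule 5 [dock_ready AND insured -> packed]; rule 6 [backorder AND priority_ship -> stock_available]. Adds packed, stock_available.
Round 3: rule 2 [packed -> hazmat_flag]; rule 8 [packed AND stock_available -> order_received]. Adds hazmat_flag, order_received.
Round 4: rule 12 [order_received AND priority_ship -> carrier_assigned]. Adds carrier_assigned.
Round 5: rule 1 [carrier_assigned AND priority_ship -> fragile_item]; rule 4 [carrier_assigned -> split_shipment]; rule 11 [carrier_assigned AND stock_available -> payment_cleared]. Adds fragile_item, split_shipment, payment_cleared.
Derived: dock_ready (round 1), carrier_assigned (round 4), backorder (round 1). restock_request never appears in any round.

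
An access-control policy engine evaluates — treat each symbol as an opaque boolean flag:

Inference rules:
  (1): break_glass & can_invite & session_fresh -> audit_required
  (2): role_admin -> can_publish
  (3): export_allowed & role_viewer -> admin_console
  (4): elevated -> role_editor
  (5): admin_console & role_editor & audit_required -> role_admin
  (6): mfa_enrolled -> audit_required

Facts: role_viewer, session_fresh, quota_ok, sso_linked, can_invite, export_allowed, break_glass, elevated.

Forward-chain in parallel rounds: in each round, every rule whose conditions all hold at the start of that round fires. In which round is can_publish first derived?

Round 1: (1) [break_glass & can_invite & session_fresh -> audit_required]; (3) [export_allowed & role_viewer -> admin_console]; (4) [elevated -> role_editor]. New: audit_required, admin_console, role_editor.
Round 2: (5) [admin_console & role_editor & audit_required -> role_admin]. New: role_admin.
Round 3: (2) [role_admin -> can_publish]. New: can_publish.
can_publish first appears in round 3.

3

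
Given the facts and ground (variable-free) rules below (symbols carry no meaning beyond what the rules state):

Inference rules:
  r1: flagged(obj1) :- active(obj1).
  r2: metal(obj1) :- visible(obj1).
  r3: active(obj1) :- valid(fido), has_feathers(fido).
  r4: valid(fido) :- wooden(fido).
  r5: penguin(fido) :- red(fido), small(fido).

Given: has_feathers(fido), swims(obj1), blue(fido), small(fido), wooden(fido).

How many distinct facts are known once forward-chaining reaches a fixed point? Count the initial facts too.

8

[1] r4 [valid(fido) :- wooden(fido).]. ⇒ new: valid(fido).
[2] r3 [active(obj1) :- valid(fido), has_feathers(fido).]. ⇒ new: active(obj1).
[3] r1 [flagged(obj1) :- active(obj1).]. ⇒ new: flagged(obj1).
Closure: {active(obj1), blue(fido), flagged(obj1), has_feathers(fido), small(fido), swims(obj1), valid(fido), wooden(fido)} — 8 facts.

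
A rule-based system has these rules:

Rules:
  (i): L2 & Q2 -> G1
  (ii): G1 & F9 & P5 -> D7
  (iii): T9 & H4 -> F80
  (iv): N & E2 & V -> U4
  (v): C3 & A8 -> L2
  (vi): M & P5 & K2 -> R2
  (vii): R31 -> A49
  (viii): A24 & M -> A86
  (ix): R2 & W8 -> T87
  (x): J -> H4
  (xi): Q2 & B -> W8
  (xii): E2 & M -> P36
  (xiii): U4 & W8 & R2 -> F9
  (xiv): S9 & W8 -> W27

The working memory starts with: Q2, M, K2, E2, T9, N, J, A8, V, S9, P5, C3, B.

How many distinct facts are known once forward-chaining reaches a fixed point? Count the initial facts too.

25

Round 1: (iv) [N & E2 & V -> U4]; (v) [C3 & A8 -> L2]; (vi) [M & P5 & K2 -> R2]; (x) [J -> H4]; (xi) [Q2 & B -> W8]; (xii) [E2 & M -> P36]. Adds U4, L2, R2, H4, W8, P36.
Round 2: (i) [L2 & Q2 -> G1]; (iii) [T9 & H4 -> F80]; (ix) [R2 & W8 -> T87]; (xiii) [U4 & W8 & R2 -> F9]; (xiv) [S9 & W8 -> W27]. Adds G1, F80, T87, F9, W27.
Round 3: (ii) [G1 & F9 & P5 -> D7]. Adds D7.
Closure: {A8, B, C3, D7, E2, F80, F9, G1, H4, J, K2, L2, M, N, P36, P5, Q2, R2, S9, T87, T9, U4, V, W27, W8} — 25 facts.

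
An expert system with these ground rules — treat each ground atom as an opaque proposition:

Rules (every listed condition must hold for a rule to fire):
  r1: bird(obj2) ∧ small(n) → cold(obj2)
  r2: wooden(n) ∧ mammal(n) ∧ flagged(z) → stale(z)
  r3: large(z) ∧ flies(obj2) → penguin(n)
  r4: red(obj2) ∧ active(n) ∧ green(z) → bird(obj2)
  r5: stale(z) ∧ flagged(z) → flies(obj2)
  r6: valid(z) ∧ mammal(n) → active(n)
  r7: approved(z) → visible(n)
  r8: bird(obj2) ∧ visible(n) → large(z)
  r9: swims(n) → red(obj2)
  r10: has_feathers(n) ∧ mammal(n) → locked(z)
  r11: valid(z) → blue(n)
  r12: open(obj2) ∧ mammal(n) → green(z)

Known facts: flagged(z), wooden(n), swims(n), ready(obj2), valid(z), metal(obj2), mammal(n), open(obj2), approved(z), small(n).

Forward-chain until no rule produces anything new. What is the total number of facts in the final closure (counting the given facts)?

Round 1 — r2, r6, r7, r9, r11, r12, derive stale(z), active(n), visible(n), red(obj2), blue(n), green(z).
Round 2 — r4, r5, derive bird(obj2), flies(obj2).
Round 3 — r1, r8, derive cold(obj2), large(z).
Round 4 — r3, derive penguin(n).
Closure: {active(n), approved(z), bird(obj2), blue(n), cold(obj2), flagged(z), flies(obj2), green(z), large(z), mammal(n), metal(obj2), open(obj2), penguin(n), ready(obj2), red(obj2), small(n), stale(z), swims(n), valid(z), visible(n), wooden(n)} — 21 facts.

21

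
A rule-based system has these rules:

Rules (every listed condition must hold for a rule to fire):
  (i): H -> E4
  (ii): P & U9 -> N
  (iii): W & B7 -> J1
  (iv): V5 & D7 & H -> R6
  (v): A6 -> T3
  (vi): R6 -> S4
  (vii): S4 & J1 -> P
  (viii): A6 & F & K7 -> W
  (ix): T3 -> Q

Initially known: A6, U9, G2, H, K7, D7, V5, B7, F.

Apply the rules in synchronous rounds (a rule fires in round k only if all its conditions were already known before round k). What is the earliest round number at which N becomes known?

Round 1: (i) [H -> E4]; (iv) [V5 & D7 & H -> R6]; (v) [A6 -> T3]; (viii) [A6 & F & K7 -> W]. New: E4, R6, T3, W.
Round 2: (iii) [W & B7 -> J1]; (vi) [R6 -> S4]; (ix) [T3 -> Q]. New: J1, S4, Q.
Round 3: (vii) [S4 & J1 -> P]. New: P.
Round 4: (ii) [P & U9 -> N]. New: N.
N first appears in round 4.

4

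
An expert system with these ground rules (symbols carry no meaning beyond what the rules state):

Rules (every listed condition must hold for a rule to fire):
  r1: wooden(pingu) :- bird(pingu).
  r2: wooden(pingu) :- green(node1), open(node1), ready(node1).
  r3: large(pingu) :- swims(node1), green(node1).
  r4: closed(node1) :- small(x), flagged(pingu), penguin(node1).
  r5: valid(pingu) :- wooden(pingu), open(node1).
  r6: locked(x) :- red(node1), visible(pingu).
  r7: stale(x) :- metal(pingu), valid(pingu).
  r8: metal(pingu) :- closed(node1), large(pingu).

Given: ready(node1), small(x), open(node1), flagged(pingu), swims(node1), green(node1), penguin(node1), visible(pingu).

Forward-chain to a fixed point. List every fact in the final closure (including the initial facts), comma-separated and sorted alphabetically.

Round 1 — r2, r3, r4, derive wooden(pingu), large(pingu), closed(node1).
Round 2 — r5, r8, derive valid(pingu), metal(pingu).
Round 3 — r7, derive stale(x).

closed(node1), flagged(pingu), green(node1), large(pingu), metal(pingu), open(node1), penguin(node1), ready(node1), small(x), stale(x), swims(node1), valid(pingu), visible(pingu), wooden(pingu)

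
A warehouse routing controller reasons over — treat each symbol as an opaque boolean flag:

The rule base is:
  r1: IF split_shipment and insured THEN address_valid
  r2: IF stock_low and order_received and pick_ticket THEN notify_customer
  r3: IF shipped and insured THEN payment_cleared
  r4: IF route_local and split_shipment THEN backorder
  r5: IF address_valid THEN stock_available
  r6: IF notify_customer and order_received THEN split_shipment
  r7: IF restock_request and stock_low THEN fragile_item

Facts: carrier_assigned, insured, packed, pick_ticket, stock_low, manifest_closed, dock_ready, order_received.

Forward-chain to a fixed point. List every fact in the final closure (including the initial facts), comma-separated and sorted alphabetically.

Round 1 fires r2, giving notify_customer.
Round 2 fires r6, giving split_shipment.
Round 3 fires r1, giving address_valid.
Round 4 fires r5, giving stock_available.

address_valid, carrier_assigned, dock_ready, insured, manifest_closed, notify_customer, order_received, packed, pick_ticket, split_shipment, stock_available, stock_low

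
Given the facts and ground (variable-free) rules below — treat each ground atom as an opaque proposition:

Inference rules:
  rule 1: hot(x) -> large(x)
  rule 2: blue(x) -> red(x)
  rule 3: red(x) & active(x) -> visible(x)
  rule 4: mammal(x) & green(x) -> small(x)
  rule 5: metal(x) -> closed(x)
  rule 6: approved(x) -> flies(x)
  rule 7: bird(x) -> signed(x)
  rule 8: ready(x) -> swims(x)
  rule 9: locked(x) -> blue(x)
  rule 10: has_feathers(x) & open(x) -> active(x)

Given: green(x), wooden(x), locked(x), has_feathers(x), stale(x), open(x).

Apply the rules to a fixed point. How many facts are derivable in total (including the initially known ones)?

10

Round 1 fires rule 9, rule 10, giving blue(x), active(x).
Round 2 fires rule 2, giving red(x).
Round 3 fires rule 3, giving visible(x).
Closure: {active(x), blue(x), green(x), has_feathers(x), locked(x), open(x), red(x), stale(x), visible(x), wooden(x)} — 10 facts.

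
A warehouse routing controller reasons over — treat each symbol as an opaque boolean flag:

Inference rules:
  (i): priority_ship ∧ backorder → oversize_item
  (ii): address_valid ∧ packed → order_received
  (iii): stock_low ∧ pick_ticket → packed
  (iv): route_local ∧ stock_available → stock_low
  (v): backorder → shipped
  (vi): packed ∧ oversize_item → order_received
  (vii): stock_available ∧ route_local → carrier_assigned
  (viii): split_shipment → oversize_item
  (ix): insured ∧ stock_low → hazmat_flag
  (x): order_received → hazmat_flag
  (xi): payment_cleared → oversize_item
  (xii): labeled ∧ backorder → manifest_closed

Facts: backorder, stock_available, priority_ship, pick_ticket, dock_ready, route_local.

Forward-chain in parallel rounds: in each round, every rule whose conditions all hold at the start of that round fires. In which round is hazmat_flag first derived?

[1] (i) [priority_ship ∧ backorder → oversize_item]; (iv) [route_local ∧ stock_available → stock_low]; (v) [backorder → shipped]; (vii) [stock_available ∧ route_local → carrier_assigned]. ⇒ new: oversize_item, stock_low, shipped, carrier_assigned.
[2] (iii) [stock_low ∧ pick_ticket → packed]. ⇒ new: packed.
[3] (vi) [packed ∧ oversize_item → order_received]. ⇒ new: order_received.
[4] (x) [order_received → hazmat_flag]. ⇒ new: hazmat_flag.
hazmat_flag first appears in round 4.

4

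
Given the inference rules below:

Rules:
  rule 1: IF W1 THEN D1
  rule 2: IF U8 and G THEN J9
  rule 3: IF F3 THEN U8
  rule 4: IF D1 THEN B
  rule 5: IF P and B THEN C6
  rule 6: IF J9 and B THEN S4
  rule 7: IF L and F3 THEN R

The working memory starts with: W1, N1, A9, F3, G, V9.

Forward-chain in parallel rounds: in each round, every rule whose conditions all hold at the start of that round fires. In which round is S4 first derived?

Round 1 fires rule 1, rule 3, giving D1, U8.
Round 2 fires rule 2, rule 4, giving J9, B.
Round 3 fires rule 6, giving S4.
S4 first appears in round 3.

3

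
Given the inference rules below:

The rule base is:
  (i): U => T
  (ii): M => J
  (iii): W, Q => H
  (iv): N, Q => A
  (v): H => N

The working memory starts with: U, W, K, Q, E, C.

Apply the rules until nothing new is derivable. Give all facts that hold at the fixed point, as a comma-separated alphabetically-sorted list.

Round 1: (i) [U => T]; (iii) [W, Q => H]. New: T, H.
Round 2: (v) [H => N]. New: N.
Round 3: (iv) [N, Q => A]. New: A.

A, C, E, H, K, N, Q, T, U, W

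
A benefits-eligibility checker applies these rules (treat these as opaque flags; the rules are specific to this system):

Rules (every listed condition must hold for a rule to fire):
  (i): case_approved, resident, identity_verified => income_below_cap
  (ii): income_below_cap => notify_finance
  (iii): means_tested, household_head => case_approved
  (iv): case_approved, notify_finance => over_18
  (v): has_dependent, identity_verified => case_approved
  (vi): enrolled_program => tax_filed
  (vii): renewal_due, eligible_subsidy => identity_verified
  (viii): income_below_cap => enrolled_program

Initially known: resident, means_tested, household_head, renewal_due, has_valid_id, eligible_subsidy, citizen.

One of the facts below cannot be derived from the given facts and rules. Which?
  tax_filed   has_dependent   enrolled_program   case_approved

Round 1: (iii) [means_tested, household_head => case_approved]; (vii) [renewal_due, eligible_subsidy => identity_verified]. Adds case_approved, identity_verified.
Round 2: (i) [case_approved, resident, identity_verified => income_below_cap]. Adds income_below_cap.
Round 3: (ii) [income_below_cap => notify_finance]; (viii) [income_below_cap => enrolled_program]. Adds notify_finance, enrolled_program.
Round 4: (iv) [case_approved, notify_finance => over_18]; (vi) [enrolled_program => tax_filed]. Adds over_18, tax_filed.
Derived: enrolled_program (round 3), case_approved (round 1), tax_filed (round 4). has_dependent never appears in any round.

has_dependent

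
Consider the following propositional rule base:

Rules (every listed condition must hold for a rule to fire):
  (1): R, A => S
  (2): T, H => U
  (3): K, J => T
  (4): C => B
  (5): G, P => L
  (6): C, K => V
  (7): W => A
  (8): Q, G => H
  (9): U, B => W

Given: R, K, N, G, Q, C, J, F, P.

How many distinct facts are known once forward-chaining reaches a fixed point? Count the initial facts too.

18

Round 1 fires (3), (4), (5), (6), (8), giving T, B, L, V, H.
Round 2 fires (2), giving U.
Round 3 fires (9), giving W.
Round 4 fires (7), giving A.
Round 5 fires (1), giving S.
Closure: {A, B, C, F, G, H, J, K, L, N, P, Q, R, S, T, U, V, W} — 18 facts.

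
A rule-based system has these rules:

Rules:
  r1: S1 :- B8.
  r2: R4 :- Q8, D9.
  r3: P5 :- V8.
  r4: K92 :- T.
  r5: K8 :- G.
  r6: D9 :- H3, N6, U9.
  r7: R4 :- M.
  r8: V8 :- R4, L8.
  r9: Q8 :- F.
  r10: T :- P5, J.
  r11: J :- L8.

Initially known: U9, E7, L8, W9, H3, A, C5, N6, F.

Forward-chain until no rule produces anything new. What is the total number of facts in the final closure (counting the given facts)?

Round 1: r6 [D9 :- H3, N6, U9.]; r9 [Q8 :- F.]; r11 [J :- L8.]. New: D9, Q8, J.
Round 2: r2 [R4 :- Q8, D9.]. New: R4.
Round 3: r8 [V8 :- R4, L8.]. New: V8.
Round 4: r3 [P5 :- V8.]. New: P5.
Round 5: r10 [T :- P5, J.]. New: T.
Round 6: r4 [K92 :- T.]. New: K92.
Closure: {A, C5, D9, E7, F, H3, J, K92, L8, N6, P5, Q8, R4, T, U9, V8, W9} — 17 facts.

17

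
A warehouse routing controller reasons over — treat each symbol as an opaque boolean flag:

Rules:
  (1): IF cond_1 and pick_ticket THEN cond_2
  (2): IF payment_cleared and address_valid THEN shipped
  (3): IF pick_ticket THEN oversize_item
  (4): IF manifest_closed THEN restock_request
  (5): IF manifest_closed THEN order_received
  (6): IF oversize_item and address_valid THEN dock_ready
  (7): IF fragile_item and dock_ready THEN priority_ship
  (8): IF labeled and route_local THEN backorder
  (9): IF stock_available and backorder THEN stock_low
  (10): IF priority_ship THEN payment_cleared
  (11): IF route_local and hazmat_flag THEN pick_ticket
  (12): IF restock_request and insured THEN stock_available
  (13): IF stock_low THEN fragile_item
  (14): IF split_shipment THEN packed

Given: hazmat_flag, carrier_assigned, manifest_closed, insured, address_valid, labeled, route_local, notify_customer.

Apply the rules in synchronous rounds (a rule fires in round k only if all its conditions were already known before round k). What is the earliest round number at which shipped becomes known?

[1] (4) [IF manifest_closed THEN restock_request]; (5) [IF manifest_closed THEN order_received]; (8) [IF labeled and route_local THEN backorder]; (11) [IF route_local and hazmat_flag THEN pick_ticket]. ⇒ new: restock_request, order_received, backorder, pick_ticket.
[2] (3) [IF pick_ticket THEN oversize_item]; (12) [IF restock_request and insured THEN stock_available]. ⇒ new: oversize_item, stock_available.
[3] (6) [IF oversize_item and address_valid THEN dock_ready]; (9) [IF stock_available and backorder THEN stock_low]. ⇒ new: dock_ready, stock_low.
[4] (13) [IF stock_low THEN fragile_item]. ⇒ new: fragile_item.
[5] (7) [IF fragile_item and dock_ready THEN priority_ship]. ⇒ new: priority_ship.
[6] (10) [IF priority_ship THEN payment_cleared]. ⇒ new: payment_cleared.
[7] (2) [IF payment_cleared and address_valid THEN shipped]. ⇒ new: shipped.
shipped first appears in round 7.

7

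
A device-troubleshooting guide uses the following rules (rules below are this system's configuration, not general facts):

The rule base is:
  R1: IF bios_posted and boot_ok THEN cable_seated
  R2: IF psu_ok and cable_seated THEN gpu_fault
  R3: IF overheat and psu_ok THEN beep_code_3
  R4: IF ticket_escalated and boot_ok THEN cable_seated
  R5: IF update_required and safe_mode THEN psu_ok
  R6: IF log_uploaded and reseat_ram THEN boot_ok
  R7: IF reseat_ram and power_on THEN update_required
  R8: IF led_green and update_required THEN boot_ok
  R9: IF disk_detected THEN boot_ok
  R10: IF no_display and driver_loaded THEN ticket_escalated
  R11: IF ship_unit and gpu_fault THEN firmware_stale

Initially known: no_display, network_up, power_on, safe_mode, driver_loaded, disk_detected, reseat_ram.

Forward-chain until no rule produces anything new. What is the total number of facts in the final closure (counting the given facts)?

13

Round 1 — R7, R9, R10, derive update_required, boot_ok, ticket_escalated.
Round 2 — R4, R5, derive cable_seated, psu_ok.
Round 3 — R2, derive gpu_fault.
Closure: {boot_ok, cable_seated, disk_detected, driver_loaded, gpu_fault, network_up, no_display, power_on, psu_ok, reseat_ram, safe_mode, ticket_escalated, update_required} — 13 facts.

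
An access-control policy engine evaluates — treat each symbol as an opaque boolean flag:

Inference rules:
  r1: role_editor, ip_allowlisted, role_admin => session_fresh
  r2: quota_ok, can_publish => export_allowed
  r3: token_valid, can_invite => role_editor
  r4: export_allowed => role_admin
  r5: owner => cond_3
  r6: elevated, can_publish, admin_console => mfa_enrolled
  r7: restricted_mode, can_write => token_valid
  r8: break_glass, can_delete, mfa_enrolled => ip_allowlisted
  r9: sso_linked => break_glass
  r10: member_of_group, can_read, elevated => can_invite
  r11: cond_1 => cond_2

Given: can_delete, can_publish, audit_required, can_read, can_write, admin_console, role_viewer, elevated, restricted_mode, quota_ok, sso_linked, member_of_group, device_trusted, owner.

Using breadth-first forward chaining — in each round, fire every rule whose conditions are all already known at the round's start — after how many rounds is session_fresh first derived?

[1] r2 [quota_ok, can_publish => export_allowed]; r5 [owner => cond_3]; r6 [elevated, can_publish, admin_console => mfa_enrolled]; r7 [restricted_mode, can_write => token_valid]; r9 [sso_linked => break_glass]; r10 [member_of_group, can_read, elevated => can_invite]. ⇒ new: export_allowed, cond_3, mfa_enrolled, token_valid, break_glass, can_invite.
[2] r3 [token_valid, can_invite => role_editor]; r4 [export_allowed => role_admin]; r8 [break_glass, can_delete, mfa_enrolled => ip_allowlisted]. ⇒ new: role_editor, role_admin, ip_allowlisted.
[3] r1 [role_editor, ip_allowlisted, role_admin => session_fresh]. ⇒ new: session_fresh.
session_fresh first appears in round 3.

3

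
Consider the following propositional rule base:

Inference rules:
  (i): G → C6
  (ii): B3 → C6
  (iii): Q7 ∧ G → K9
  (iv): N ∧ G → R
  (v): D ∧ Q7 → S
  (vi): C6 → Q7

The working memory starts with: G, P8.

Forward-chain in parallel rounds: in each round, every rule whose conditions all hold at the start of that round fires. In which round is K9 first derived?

3

Round 1: (i) [G → C6]. New: C6.
Round 2: (vi) [C6 → Q7]. New: Q7.
Round 3: (iii) [Q7 ∧ G → K9]. New: K9.
K9 first appears in round 3.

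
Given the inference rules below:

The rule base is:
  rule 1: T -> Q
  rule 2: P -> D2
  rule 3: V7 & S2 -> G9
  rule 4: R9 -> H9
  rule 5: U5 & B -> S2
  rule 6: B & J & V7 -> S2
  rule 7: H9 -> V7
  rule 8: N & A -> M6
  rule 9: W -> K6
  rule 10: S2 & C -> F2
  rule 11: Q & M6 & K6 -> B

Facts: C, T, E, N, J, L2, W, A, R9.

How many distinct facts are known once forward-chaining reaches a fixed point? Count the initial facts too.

18

Round 1 fires rule 1, rule 4, rule 8, rule 9, giving Q, H9, M6, K6.
Round 2 fires rule 7, rule 11, giving V7, B.
Round 3 fires rule 6, giving S2.
Round 4 fires rule 3, rule 10, giving G9, F2.
Closure: {A, B, C, E, F2, G9, H9, J, K6, L2, M6, N, Q, R9, S2, T, V7, W} — 18 facts.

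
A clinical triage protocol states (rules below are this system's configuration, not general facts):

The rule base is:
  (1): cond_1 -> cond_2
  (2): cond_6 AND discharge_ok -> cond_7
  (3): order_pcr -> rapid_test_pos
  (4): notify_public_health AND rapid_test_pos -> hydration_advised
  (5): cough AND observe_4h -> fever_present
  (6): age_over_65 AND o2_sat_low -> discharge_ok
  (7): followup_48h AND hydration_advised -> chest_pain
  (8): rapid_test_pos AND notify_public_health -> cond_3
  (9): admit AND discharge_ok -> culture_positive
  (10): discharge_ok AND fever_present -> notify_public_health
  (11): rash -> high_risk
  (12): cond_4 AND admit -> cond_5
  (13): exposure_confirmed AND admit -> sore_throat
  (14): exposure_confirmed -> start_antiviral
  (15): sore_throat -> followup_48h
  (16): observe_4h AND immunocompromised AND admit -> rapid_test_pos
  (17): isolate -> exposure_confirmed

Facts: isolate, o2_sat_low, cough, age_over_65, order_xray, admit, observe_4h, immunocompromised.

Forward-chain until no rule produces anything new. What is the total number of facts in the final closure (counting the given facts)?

20

[1] (5) [cough AND observe_4h -> fever_present]; (6) [age_over_65 AND o2_sat_low -> discharge_ok]; (16) [observe_4h AND immunocompromised AND admit -> rapid_test_pos]; (17) [isolate -> exposure_confirmed]. ⇒ new: fever_present, discharge_ok, rapid_test_pos, exposure_confirmed.
[2] (9) [admit AND discharge_ok -> culture_positive]; (10) [discharge_ok AND fever_present -> notify_public_health]; (13) [exposure_confirmed AND admit -> sore_throat]; (14) [exposure_confirmed -> start_antiviral]. ⇒ new: culture_positive, notify_public_health, sore_throat, start_antiviral.
[3] (4) [notify_public_health AND rapid_test_pos -> hydration_advised]; (8) [rapid_test_pos AND notify_public_health -> cond_3]; (15) [sore_throat -> followup_48h]. ⇒ new: hydration_advised, cond_3, followup_48h.
[4] (7) [followup_48h AND hydration_advised -> chest_pain]. ⇒ new: chest_pain.
Closure: {admit, age_over_65, chest_pain, cond_3, cough, culture_positive, discharge_ok, exposure_confirmed, fever_present, followup_48h, hydration_advised, immunocompromised, isolate, notify_public_health, o2_sat_low, observe_4h, order_xray, rapid_test_pos, sore_throat, start_antiviral} — 20 facts.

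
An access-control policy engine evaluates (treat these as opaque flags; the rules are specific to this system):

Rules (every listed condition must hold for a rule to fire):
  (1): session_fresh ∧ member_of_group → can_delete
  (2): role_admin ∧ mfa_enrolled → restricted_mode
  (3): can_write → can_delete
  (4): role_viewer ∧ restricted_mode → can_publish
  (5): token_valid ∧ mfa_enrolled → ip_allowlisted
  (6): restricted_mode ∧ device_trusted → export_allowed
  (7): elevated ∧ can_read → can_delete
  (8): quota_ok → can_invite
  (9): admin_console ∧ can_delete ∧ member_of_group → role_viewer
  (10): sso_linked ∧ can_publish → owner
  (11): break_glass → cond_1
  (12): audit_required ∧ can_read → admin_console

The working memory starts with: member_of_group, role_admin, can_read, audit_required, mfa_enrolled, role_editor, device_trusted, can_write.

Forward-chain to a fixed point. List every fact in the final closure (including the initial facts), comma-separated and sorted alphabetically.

admin_console, audit_required, can_delete, can_publish, can_read, can_write, device_trusted, export_allowed, member_of_group, mfa_enrolled, restricted_mode, role_admin, role_editor, role_viewer

Round 1: (2) [role_admin ∧ mfa_enrolled → restricted_mode]; (3) [can_write → can_delete]; (12) [audit_required ∧ can_read → admin_console]. Adds restricted_mode, can_delete, admin_console.
Round 2: (6) [restricted_mode ∧ device_trusted → export_allowed]; (9) [admin_console ∧ can_delete ∧ member_of_group → role_viewer]. Adds export_allowed, role_viewer.
Round 3: (4) [role_viewer ∧ restricted_mode → can_publish]. Adds can_publish.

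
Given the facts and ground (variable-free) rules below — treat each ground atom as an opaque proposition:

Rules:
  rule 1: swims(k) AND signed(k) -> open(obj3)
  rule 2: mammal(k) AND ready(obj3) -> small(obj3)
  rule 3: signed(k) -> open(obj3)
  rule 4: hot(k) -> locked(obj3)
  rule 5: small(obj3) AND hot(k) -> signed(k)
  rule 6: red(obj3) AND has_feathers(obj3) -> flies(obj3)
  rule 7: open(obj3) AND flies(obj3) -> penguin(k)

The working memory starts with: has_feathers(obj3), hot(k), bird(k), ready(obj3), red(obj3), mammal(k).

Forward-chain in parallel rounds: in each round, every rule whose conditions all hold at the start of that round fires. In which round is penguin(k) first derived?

4

[1] rule 2 [mammal(k) AND ready(obj3) -> small(obj3)]; rule 4 [hot(k) -> locked(obj3)]; rule 6 [red(obj3) AND has_feathers(obj3) -> flies(obj3)]. ⇒ new: small(obj3), locked(obj3), flies(obj3).
[2] rule 5 [small(obj3) AND hot(k) -> signed(k)]. ⇒ new: signed(k).
[3] rule 3 [signed(k) -> open(obj3)]. ⇒ new: open(obj3).
[4] rule 7 [open(obj3) AND flies(obj3) -> penguin(k)]. ⇒ new: penguin(k).
penguin(k) first appears in round 4.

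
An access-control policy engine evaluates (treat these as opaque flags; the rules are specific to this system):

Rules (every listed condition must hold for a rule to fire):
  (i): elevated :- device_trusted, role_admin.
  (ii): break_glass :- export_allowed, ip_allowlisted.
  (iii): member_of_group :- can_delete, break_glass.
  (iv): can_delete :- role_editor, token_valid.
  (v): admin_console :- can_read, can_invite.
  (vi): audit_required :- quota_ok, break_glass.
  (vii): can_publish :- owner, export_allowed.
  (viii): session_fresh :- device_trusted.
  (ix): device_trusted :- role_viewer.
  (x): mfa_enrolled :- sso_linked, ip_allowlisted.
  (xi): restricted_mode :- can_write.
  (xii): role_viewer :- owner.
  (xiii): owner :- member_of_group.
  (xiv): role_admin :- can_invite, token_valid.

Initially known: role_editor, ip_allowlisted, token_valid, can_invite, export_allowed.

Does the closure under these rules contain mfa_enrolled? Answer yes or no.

[1] (ii) [break_glass :- export_allowed, ip_allowlisted.]; (iv) [can_delete :- role_editor, token_valid.]; (xiv) [role_admin :- can_invite, token_valid.]. ⇒ new: break_glass, can_delete, role_admin.
[2] (iii) [member_of_group :- can_delete, break_glass.]. ⇒ new: member_of_group.
[3] (xiii) [owner :- member_of_group.]. ⇒ new: owner.
[4] (vii) [can_publish :- owner, export_allowed.]; (xii) [role_viewer :- owner.]. ⇒ new: can_publish, role_viewer.
[5] (ix) [device_trusted :- role_viewer.]. ⇒ new: device_trusted.
[6] (i) [elevated :- device_trusted, role_admin.]; (viii) [session_fresh :- device_trusted.]. ⇒ new: elevated, session_fresh.
Fixed point reached. mfa_enrolled is concluded only by (x); (x) needs sso_linked (never derived).

no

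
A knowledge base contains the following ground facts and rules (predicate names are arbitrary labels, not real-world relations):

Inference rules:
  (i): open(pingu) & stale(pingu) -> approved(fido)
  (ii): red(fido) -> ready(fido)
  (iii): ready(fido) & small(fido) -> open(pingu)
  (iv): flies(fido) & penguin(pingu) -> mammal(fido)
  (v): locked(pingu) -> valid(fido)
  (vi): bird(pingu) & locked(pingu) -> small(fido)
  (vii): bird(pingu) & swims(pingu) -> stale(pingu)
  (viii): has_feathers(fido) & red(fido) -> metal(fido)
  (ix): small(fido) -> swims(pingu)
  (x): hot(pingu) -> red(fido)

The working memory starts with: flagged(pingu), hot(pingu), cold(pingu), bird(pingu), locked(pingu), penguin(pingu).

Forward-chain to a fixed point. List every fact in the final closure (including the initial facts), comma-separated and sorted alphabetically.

approved(fido), bird(pingu), cold(pingu), flagged(pingu), hot(pingu), locked(pingu), open(pingu), penguin(pingu), ready(fido), red(fido), small(fido), stale(pingu), swims(pingu), valid(fido)

Round 1 — (v), (vi), (x), derive valid(fido), small(fido), red(fido).
Round 2 — (ii), (ix), derive ready(fido), swims(pingu).
Round 3 — (iii), (vii), derive open(pingu), stale(pingu).
Round 4 — (i), derive approved(fido).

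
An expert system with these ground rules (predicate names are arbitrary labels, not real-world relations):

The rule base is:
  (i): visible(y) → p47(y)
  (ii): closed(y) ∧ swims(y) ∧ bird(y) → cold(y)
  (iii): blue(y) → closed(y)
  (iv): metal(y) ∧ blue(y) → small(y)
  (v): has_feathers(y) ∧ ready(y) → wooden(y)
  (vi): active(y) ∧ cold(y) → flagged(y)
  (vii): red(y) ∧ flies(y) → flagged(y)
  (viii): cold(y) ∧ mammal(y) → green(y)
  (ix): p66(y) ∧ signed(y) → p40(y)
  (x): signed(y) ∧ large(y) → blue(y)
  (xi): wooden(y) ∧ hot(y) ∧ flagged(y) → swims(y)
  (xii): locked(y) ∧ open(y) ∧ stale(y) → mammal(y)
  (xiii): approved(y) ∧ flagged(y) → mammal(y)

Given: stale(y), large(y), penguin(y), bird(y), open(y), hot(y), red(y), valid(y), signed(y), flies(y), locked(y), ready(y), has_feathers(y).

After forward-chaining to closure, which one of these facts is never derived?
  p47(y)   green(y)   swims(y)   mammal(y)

[1] (v) [has_feathers(y) ∧ ready(y) → wooden(y)]; (vii) [red(y) ∧ flies(y) → flagged(y)]; (x) [signed(y) ∧ large(y) → blue(y)]; (xii) [locked(y) ∧ open(y) ∧ stale(y) → mammal(y)]. ⇒ new: wooden(y), flagged(y), blue(y), mammal(y).
[2] (iii) [blue(y) → closed(y)]; (xi) [wooden(y) ∧ hot(y) ∧ flagged(y) → swims(y)]. ⇒ new: closed(y), swims(y).
[3] (ii) [closed(y) ∧ swims(y) ∧ bird(y) → cold(y)]. ⇒ new: cold(y).
[4] (viii) [cold(y) ∧ mammal(y) → green(y)]. ⇒ new: green(y).
Derived: swims(y) (round 2), mammal(y) (round 1), green(y) (round 4). p47(y) never appears in any round.

p47(y)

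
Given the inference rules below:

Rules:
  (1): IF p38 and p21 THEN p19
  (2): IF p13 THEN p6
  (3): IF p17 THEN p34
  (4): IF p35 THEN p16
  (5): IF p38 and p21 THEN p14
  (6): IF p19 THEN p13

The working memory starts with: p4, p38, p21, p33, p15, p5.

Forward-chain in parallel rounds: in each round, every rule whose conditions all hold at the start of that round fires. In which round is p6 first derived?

[1] (1) [IF p38 and p21 THEN p19]; (5) [IF p38 and p21 THEN p14]. ⇒ new: p19, p14.
[2] (6) [IF p19 THEN p13]. ⇒ new: p13.
[3] (2) [IF p13 THEN p6]. ⇒ new: p6.
p6 first appears in round 3.

3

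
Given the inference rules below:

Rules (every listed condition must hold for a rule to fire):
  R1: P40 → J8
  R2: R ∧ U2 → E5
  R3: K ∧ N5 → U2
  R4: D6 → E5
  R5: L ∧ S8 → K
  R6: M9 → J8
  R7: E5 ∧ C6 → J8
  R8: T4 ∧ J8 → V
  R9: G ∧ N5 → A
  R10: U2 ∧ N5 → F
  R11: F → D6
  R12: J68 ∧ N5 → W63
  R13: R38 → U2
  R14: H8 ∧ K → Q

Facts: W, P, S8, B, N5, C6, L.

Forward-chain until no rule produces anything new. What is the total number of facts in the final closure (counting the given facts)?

13

Round 1 fires R5, giving K.
Round 2 fires R3, giving U2.
Round 3 fires R10, giving F.
Round 4 fires R11, giving D6.
Round 5 fires R4, giving E5.
Round 6 fires R7, giving J8.
Closure: {B, C6, D6, E5, F, J8, K, L, N5, P, S8, U2, W} — 13 facts.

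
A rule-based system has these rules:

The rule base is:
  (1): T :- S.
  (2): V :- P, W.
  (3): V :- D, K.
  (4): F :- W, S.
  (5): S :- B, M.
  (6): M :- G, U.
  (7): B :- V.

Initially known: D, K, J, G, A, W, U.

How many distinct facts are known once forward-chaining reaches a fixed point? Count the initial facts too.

13

Round 1: (3) [V :- D, K.]; (6) [M :- G, U.]. Adds V, M.
Round 2: (7) [B :- V.]. Adds B.
Round 3: (5) [S :- B, M.]. Adds S.
Round 4: (1) [T :- S.]; (4) [F :- W, S.]. Adds T, F.
Closure: {A, B, D, F, G, J, K, M, S, T, U, V, W} — 13 facts.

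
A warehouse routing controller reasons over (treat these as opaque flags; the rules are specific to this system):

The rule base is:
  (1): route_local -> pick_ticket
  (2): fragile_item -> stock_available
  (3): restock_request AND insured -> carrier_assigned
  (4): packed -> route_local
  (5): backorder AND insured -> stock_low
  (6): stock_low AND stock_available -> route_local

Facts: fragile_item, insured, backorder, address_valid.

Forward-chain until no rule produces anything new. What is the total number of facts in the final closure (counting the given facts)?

Round 1: (2) [fragile_item -> stock_available]; (5) [backorder AND insured -> stock_low]. Adds stock_available, stock_low.
Round 2: (6) [stock_low AND stock_available -> route_local]. Adds route_local.
Round 3: (1) [route_local -> pick_ticket]. Adds pick_ticket.
Closure: {address_valid, backorder, fragile_item, insured, pick_ticket, route_local, stock_available, stock_low} — 8 facts.

8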